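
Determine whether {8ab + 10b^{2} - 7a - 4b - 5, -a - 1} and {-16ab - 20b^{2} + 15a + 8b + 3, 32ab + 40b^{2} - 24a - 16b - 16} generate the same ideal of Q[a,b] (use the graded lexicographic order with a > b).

No, the ideals differ.

Two ideals are equal iff their reduced Gröbner bases coincide (the reduced basis is unique for a fixed ordering).
Buchberger on the first generating set:
f_1 = 8ab + 10b^{2} - 7a - 4b - 5, LT = ab.
f_2 = -a - 1, LT = a.

S(f_1,f_2): lcm = ab. S = \tfrac{5}{4}b^{2} - \tfrac{7}{8}a - \tfrac{3}{2}b - \tfrac{5}{8}.
  reduce S modulo (f_1, f_2):
  remainder \tfrac{5}{4}b^{2} - \tfrac{3}{2}b + \tfrac{1}{4} ≠ 0; add g_3 = \tfrac{5}{4}b^{2} - \tfrac{3}{2}b + \tfrac{1}{4} to the basis.

The other S-polynomials (S(f_1,g_3), S(f_2,g_3)) all reduce to 0 modulo the current basis, so we have a Gröbner basis.
Inter-reduce: drop elements whose leading term is divisible by another's, tail-reduce, and make monic.
Reduced Gröbner basis: {b^{2} - \tfrac{6}{5}b + \tfrac{1}{5}, a + 1}.

Buchberger on the second generating set:
h_1 = -16ab - 20b^{2} + 15a + 8b + 3, LT = ab.
h_2 = 32ab + 40b^{2} - 24a - 16b - 16, LT = ab.

S(h_1,h_2): lcm = ab. S = -\tfrac{3}{16}a + \tfrac{5}{16}.
  reduce S modulo (h_1, h_2):
  remainder -\tfrac{3}{16}a + \tfrac{5}{16} ≠ 0; add k_3 = -\tfrac{3}{16}a + \tfrac{5}{16} to the basis.

S(h_1,k_3): lcm = ab. S = \tfrac{5}{4}b^{2} - \tfrac{15}{16}a + \tfrac{7}{6}b - \tfrac{3}{16}.
  reduce S modulo (h_1, h_2, k_3):
  remainder \tfrac{5}{4}b^{2} + \tfrac{7}{6}b - \tfrac{7}{4} ≠ 0; add k_4 = \tfrac{5}{4}b^{2} + \tfrac{7}{6}b - \tfrac{7}{4} to the basis.

The other S-polynomials (S(h_2,k_3), S(h_1,k_4), S(h_2,k_4), S(k_3,k_4)) all reduce to 0 modulo the current basis, so we have a Gröbner basis.
Inter-reduce: drop elements whose leading term is divisible by another's, tail-reduce, and make monic.
Reduced Gröbner basis: {b^{2} + \tfrac{14}{15}b - \tfrac{7}{5}, a - \tfrac{5}{3}}.

These differ, so the ideals are not equal.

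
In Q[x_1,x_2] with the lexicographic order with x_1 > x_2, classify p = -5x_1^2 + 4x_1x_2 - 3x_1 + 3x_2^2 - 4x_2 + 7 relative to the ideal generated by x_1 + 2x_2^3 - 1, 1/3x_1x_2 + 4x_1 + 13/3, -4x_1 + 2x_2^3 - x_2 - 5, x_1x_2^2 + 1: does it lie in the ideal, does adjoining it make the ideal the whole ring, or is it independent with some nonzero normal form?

-5x_1^2 + 4x_1x_2 - 3x_1 + 3x_2^2 - 4x_2 + 7 lies in I (it reduces to 0).

First compute the reduced Gröbner basis of I by Buchberger's algorithm.
f_1 = x_1 + 2x_2^3 - 1, LT = x_1.
f_2 = 1/3x_1x_2 + 4x_1 + 13/3, LT = x_1x_2.
f_3 = -4x_1 + 2x_2^3 - x_2 - 5, LT = x_1.
f_4 = x_1x_2^2 + 1, LT = x_1x_2^2.

S(f_1,f_2): lcm = x_1x_2. S = -12x_1 + 2x_2^4 - x_2 - 13.
  reduce S modulo (f_1, f_2, f_3, f_4):
  remainder 2x_2^4 + 24x_2^3 - x_2 - 25 ≠ 0; add h_5 = 2x_2^4 + 24x_2^3 - x_2 - 25 to the basis.

S(f_1,f_3): lcm = x_1. S = 5/2x_2^3 - 1/4x_2 - 9/4.
  reduce S modulo (f_1, f_2, f_3, f_4, h_5):
  remainder 5/2x_2^3 - 1/4x_2 - 9/4 ≠ 0; add h_6 = 5/2x_2^3 - 1/4x_2 - 9/4 to the basis.

S(f_1,f_4): lcm = x_1x_2^2. S = 2x_2^5 - x_2^2 - 1.
  reduce S modulo (f_1, f_2, f_3, f_4, h_5, h_6):
  remainder 209/5x_2 - 209/5 ≠ 0; add h_7 = 209/5x_2 - 209/5 to the basis.

The other S-polynomials (S(f_2,f_3), S(f_2,f_4), S(f_3,f_4), S(f_1,h_5), S(f_2,h_5), S(f_3,h_5), S(f_4,h_5), S(f_1,h_6), S(f_2,h_6), S(f_3,h_6), S(f_4,h_6), S(h_5,h_6), S(f_1,h_7), S(f_2,h_7), S(f_3,h_7), S(f_4,h_7), S(h_5,h_7), S(h_6,h_7)) all reduce to 0 modulo the current basis, so we have a Gröbner basis.
Inter-reduce: drop elements whose leading term is divisible by another's, tail-reduce, and make monic.
Reduced Gröbner basis: {x_1 + 1, x_2 - 1}.
Label its elements g_1 = x_1 + 1, g_2 = x_2 - 1.

Reduce p = -5x_1^2 + 4x_1x_2 - 3x_1 + 3x_2^2 - 4x_2 + 7 modulo G:
  leading term x_1^2: subtract (-5x_1)·g_1 from -5x_1^2 + 4x_1x_2 - 3x_1 + 3x_2^2 - 4x_2 + 7 → 4x_1x_2 + 2x_1 + 3x_2^2 - 4x_2 + 7
  leading term x_1x_2: subtract (4x_2)·g_1 from 4x_1x_2 + 2x_1 + 3x_2^2 - 4x_2 + 7 → 2x_1 + 3x_2^2 - 8x_2 + 7
  leading term x_1: subtract (2)·g_1 from 2x_1 + 3x_2^2 - 8x_2 + 7 → 3x_2^2 - 8x_2 + 5
  leading term x_2^2: subtract (3x_2)·g_2 from 3x_2^2 - 8x_2 + 5 → -5x_2 + 5
  leading term x_2: subtract (-5)·g_2 from -5x_2 + 5 → 0
  normal form = 0.
Since the normal form is 0, p ∈ I.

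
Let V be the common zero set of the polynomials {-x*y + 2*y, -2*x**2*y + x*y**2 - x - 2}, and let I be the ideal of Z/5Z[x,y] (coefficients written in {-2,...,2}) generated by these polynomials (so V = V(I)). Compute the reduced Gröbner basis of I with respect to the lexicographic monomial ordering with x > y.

G = {x - 2*y**2 - 2*y + 2, y**3 + y**2 - 2*y}

Buchberger's algorithm terminates because the ascending chain of leading-term ideals stabilizes.

f_1 = -x*y + 2*y, LT = x*y.
f_2 = -2*x**2*y + x*y**2 - x - 2, LT = x**2*y.

S(f_1,f_2): lcm = x**2*y. S = -2*x*y**2 - 2*x*y + 2*x - 1.
  leading term x*y**2: subtract (2*y)·f_1 from -2*x*y**2 - 2*x*y + 2*x - 1 → -2*x*y + 2*x + y**2 - 1
  leading term x*y: subtract (2)·f_1 from -2*x*y + 2*x + y**2 - 1 → 2*x + y**2 + y - 1
  leading term x: no divisor's leading term divides it; move 2*x to the remainder.
  leading term y**2: no divisor's leading term divides it; move y**2 to the remainder.
  leading term y: no divisor's leading term divides it; move y to the remainder.
  leading term 1: no divisor's leading term divides it; move -1 to the remainder.
  remainder 2*x + y**2 + y - 1 ≠ 0; add g_3 = 2*x + y**2 + y - 1 to the basis.

S(f_1,g_3): lcm = x*y. S = 2*y**3 + 2*y**2 + y.
  leading term y**3: no divisor's leading term divides it; move 2*y**3 to the remainder.
  leading term y**2: no divisor's leading term divides it; move 2*y**2 to the remainder.
  leading term y: no divisor's leading term divides it; move y to the remainder.
  remainder 2*y**3 + 2*y**2 + y ≠ 0; add g_4 = 2*y**3 + 2*y**2 + y to the basis.

S(f_2,g_3): lcm = x**2*y. S = 2*x*y**3 - x*y**2 - 2*x*y - 2*x + 1.
  leading term x*y**3: subtract (-2*y**2)·f_1 from 2*x*y**3 - x*y**2 - 2*x*y - 2*x + 1 → -x*y**2 - 2*x*y - 2*x - y**3 + 1
  leading term x*y**2: subtract (y)·f_1 from -x*y**2 - 2*x*y - 2*x - y**3 + 1 → -2*x*y - 2*x - y**3 - 2*y**2 + 1
  leading term x*y: subtract (2)·f_1 from -2*x*y - 2*x - y**3 - 2*y**2 + 1 → -2*x - y**3 - 2*y**2 + y + 1
  leading term x: subtract (-1)·g_3 from -2*x - y**3 - 2*y**2 + y + 1 → -y**3 - y**2 + 2*y
  leading term y**3: subtract (2)·g_4 from -y**3 - y**2 + 2*y → 0
  remainder 0.

S(f_1,g_4): lcm = x*y**3. S = -x*y**2 + 2*x*y - 2*y**3.
  leading term x*y**2: subtract (y)·f_1 from -x*y**2 + 2*x*y - 2*y**3 → 2*x*y - 2*y**3 - 2*y**2
  leading term x*y: subtract (-2)·f_1 from 2*x*y - 2*y**3 - 2*y**2 → -2*y**3 - 2*y**2 - y
  leading term y**3: subtract (-1)·g_4 from -2*y**3 - 2*y**2 - y → 0
  remainder 0.

S(f_2,g_4): lcm = x**2*y**3. S = -x**2*y**2 + 2*x**2*y + 2*x*y**4 - 2*x*y**2 + y**2.
  leading term x**2*y**2: subtract (x*y)·f_1 from -x**2*y**2 + 2*x**2*y + 2*x*y**4 - 2*x*y**2 + y**2 → 2*x**2*y + 2*x*y**4 + x*y**2 + y**2
  leading term x**2*y: subtract (-2*x)·f_1 from 2*x**2*y + 2*x*y**4 + x*y**2 + y**2 → 2*x*y**4 + x*y**2 - x*y + y**2
  leading term x*y**4: subtract (-2*y**3)·f_1 from 2*x*y**4 + x*y**2 - x*y + y**2 → x*y**2 - x*y - y**4 + y**2
  leading term x*y**2: subtract (-y)·f_1 from x*y**2 - x*y - y**4 + y**2 → -x*y - y**4 - 2*y**2
  leading term x*y: subtract (1)·f_1 from -x*y - y**4 - 2*y**2 → -y**4 - 2*y**2 - 2*y
  leading term y**4: subtract (2*y)·g_4 from -y**4 - 2*y**2 - 2*y → y**3 + y**2 - 2*y
  leading term y**3: subtract (-2)·g_4 from y**3 + y**2 - 2*y → 0
  remainder 0.

S(g_3,g_4): leading monomials are coprime, so the S-polynomial reduces to 0 (Buchberger's first criterion).
Every S-polynomial of the final basis reduces to 0, so we have a Gröbner basis.
Inter-reduce: drop elements whose leading term is divisible by another's, tail-reduce, and make monic.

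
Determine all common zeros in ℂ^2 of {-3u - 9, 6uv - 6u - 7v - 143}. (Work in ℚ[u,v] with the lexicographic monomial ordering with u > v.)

{(-3, -5)}

Compute a lex Gröbner basis by Buchberger's algorithm.
f_1 = -3u - 9, LT = u.
f_2 = 6uv - 6u - 7v - 143, LT = uv.

S(f_1,f_2): lcm = uv. S = u + 25/6v + 143/6.
  reduce S modulo (f_1, f_2):
  remainder 25/6v + 125/6 ≠ 0; add h_3 = 25/6v + 125/6 to the basis.

The other S-polynomials (S(f_1,h_3), S(f_2,h_3)) all reduce to 0 modulo the current basis, so we have a Gröbner basis.
Inter-reduce: drop elements whose leading term is divisible by another's, tail-reduce, and make monic.
Reduced Gröbner basis: {u + 3, v + 5}.

A lex Gröbner basis eliminates variables successively. Here v + 5 depends only on v, with roots {-5}; lifting each root through the earlier basis elements recovers the full solutions.
  v = -5: the earlier basis element becomes u + 3 = 0, giving u = -3 — point (-3, -5).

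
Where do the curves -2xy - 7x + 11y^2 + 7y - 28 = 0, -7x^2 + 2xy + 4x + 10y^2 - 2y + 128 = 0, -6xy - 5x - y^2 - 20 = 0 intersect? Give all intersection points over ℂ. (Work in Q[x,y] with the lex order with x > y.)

{(-4, 0)}

Compute a lex Gröbner basis by Buchberger's algorithm.
f_1 = -2xy - 7x + 11y^2 + 7y - 28, LT = xy.
f_2 = -7x^2 + 2xy + 4x + 10y^2 - 2y + 128, LT = x^2.
f_3 = -6xy - 5x - y^2 - 20, LT = xy.

S(f_1,f_2): lcm = x^2y. S = 7/2x^2 - 73/14xy^2 - 41/14xy + 14x + 10/7y^3 - 2/7y^2 + 128/7y.
  reduce S modulo (f_1, f_2, f_3):
  remainder -329/8x - 109/4y^3 + 4269/56y^2 + 8255/56y - 329/2 ≠ 0; add h_4 = -329/8x - 109/4y^3 + 4269/56y^2 + 8255/56y - 329/2 to the basis.

S(f_1,f_3): lcm = xy. S = 8/3x - 17/3y^2 - 7/2y + 32/3.
  reduce S modulo (f_1, f_2, f_3, h_4):
  remainder -1744/987y^3 - 4999/6909y^2 + 83717/13818y ≠ 0; add h_5 = -1744/987y^3 - 4999/6909y^2 + 83717/13818y to the basis.

S(f_2,f_3): lcm = x^2y. S = -5/6x^2 - 19/42xy^2 - 4/7xy - 10/3x - 10/7y^3 + 2/7y^2 - 128/7y.
  reduce S modulo (f_1, f_2, f_3, h_4, h_5):
  remainder -767549/73248y^2 - 648559/20928y ≠ 0; add h_6 = -767549/73248y^2 - 648559/20928y to the basis.

S(f_1,h_4): lcm = xy. S = 7/2x - 218/329y^4 + 4269/2303y^3 - 8823/4606y^2 - 15/2y + 14.
  reduce S modulo (f_1, f_2, f_3, h_4, h_5, h_6):
  remainder -457039061/171930976y ≠ 0; add h_7 = -457039061/171930976y to the basis.

The other S-polynomials (S(f_2,h_4), S(f_3,h_4), S(f_1,h_5), S(f_2,h_5), S(f_3,h_5), S(h_4,h_5), S(f_1,h_6), S(f_2,h_6), S(f_3,h_6), S(h_4,h_6), S(h_5,h_6), S(f_1,h_7), S(f_2,h_7), S(f_3,h_7), S(h_4,h_7), S(h_5,h_7), S(h_6,h_7)) all reduce to 0 modulo the current basis, so we have a Gröbner basis.
Inter-reduce: drop elements whose leading term is divisible by another's, tail-reduce, and make monic.
Reduced Gröbner basis: {x + 4, y}.

Elimination: the polynomial y lies in the elimination ideal for y, so y ∈ {0}. For each such y, the remaining basis elements (now univariate) give the rest of the solution.
  y = 0: the earlier basis element becomes x + 4 = 0, giving x = -4 — point (-4, 0).
A lex Gröbner basis triangularizes the system, enabling back-substitution.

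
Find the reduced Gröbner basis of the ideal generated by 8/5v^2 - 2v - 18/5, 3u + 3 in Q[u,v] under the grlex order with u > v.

f_1 = 8/5v^2 - 2v - 18/5, LT = v^2.
f_2 = 3u + 3, LT = u.

The S-polynomials (S(f_1,f_2)) all reduce to 0 modulo the current basis, so we have a Gröbner basis.

G = {v^2 - 5/4v - 9/4, u + 1}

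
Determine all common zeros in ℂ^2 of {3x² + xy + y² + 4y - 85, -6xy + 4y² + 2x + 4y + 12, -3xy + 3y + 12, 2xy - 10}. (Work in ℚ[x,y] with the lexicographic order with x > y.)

{(5, 1)}

Compute a lex Gröbner basis by Buchberger's algorithm.
f_1 = 3x² + xy + y² + 4y - 85, LT = x².
f_2 = -6xy + 2x + 4y² + 4y + 12, LT = xy.
f_3 = -3xy + 3y + 12, LT = xy.
f_4 = 2xy - 10, LT = xy.

S(f_1,f_2): lcm = x²y. S = ⅓x² + xy² + ⅔xy + 2x + ⅓y³ + 4/3y² - 85/3y.
  reduce S modulo (f_1, f_2, f_3, f_4):
  remainder 62/27x + y³ + 67/27y² - 707/27y + 101/9 ≠ 0; add h_5 = 62/27x + y³ + 67/27y² - 707/27y + 101/9 to the basis.

S(f_1,f_3): lcm = x²y. S = ⅓xy² + xy + 4x + ⅓y³ + 4/3y² - 85/3y.
  reduce S modulo (f_1, f_2, f_3, f_4, h_5):
  remainder -376/279y³ - 677/279y² + 6392/279y - 5339/279 ≠ 0; add h_6 = -376/279y³ - 677/279y² + 6392/279y - 5339/279 to the basis.

S(f_1,f_4): lcm = x²y. S = ⅓xy² + 5x + ⅓y³ + 4/3y² - 85/3y.
  reduce S modulo (f_1, f_2, f_3, f_4, h_5, h_6):
  remainder -325/376y² + 2y - 427/376 ≠ 0; add h_7 = -325/376y² + 2y - 427/376 to the basis.

S(f_2,f_3): lcm = xy. S = -⅓x - ⅔y² + ⅓y + 2.
  reduce S modulo (f_1, f_2, f_3, f_4, h_5, h_6, h_7):
  remainder -752/325y + 752/325 ≠ 0; add h_8 = -752/325y + 752/325 to the basis.

The other S-polynomials (S(f_2,f_4), S(f_3,f_4), S(f_1,h_5), S(f_2,h_5), S(f_3,h_5), S(f_4,h_5), S(f_1,h_6), S(f_2,h_6), S(f_3,h_6), S(f_4,h_6), S(h_5,h_6), S(f_1,h_7), S(f_2,h_7), S(f_3,h_7), S(f_4,h_7), S(h_5,h_7), S(h_6,h_7), S(f_1,h_8), S(f_2,h_8), S(f_3,h_8), S(f_4,h_8), S(h_5,h_8), S(h_6,h_8), S(h_7,h_8)) all reduce to 0 modulo the current basis, so we have a Gröbner basis.
Inter-reduce: drop elements whose leading term is divisible by another's, tail-reduce, and make monic.
Reduced Gröbner basis: {x - 5, y - 1}.

Elimination: the polynomial y - 1 lies in the elimination ideal for y, so y ∈ {1}. For each such y, the remaining basis elements (now univariate) give the rest of the solution.
  y = 1: the earlier basis element becomes x - 5 = 0, giving x = 5 — point (5, 1).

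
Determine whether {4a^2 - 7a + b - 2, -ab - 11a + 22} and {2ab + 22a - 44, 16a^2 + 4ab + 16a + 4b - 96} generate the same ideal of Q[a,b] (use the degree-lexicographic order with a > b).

For a fixed monomial order, each ideal has a unique reduced Gröbner basis; comparing bases decides equality.
Buchberger on the first generating set:
f_1 = 4a^2 - 7a + b - 2, LT = a^2.
f_2 = -ab - 11a + 22, LT = ab.

S(f_1,f_2): lcm = a^2b. S = -11a^2 - 7/4ab + 1/4b^2 + 22a - 1/2b.
  reduce S modulo (f_1, f_2):
  remainder 1/4b^2 + 22a + 9/4b - 44 ≠ 0; add g_3 = 1/4b^2 + 22a + 9/4b - 44 to the basis.

The other S-polynomials (S(f_1,g_3), S(f_2,g_3)) all reduce to 0 modulo the current basis, so we have a Gröbner basis.
Inter-reduce: drop elements whose leading term is divisible by another's, tail-reduce, and make monic.
Reduced Gröbner basis: {a^2 - 7/4a + 1/4b - 1/2, ab + 11a - 22, b^2 + 88a + 9b - 176}.

Buchberger on the second generating set:
h_1 = 2ab + 22a - 44, LT = ab.
h_2 = 16a^2 + 4ab + 16a + 4b - 96, LT = a^2.

S(h_1,h_2): lcm = a^2b. S = -1/4ab^2 + 11a^2 - ab - 1/4b^2 - 22a + 6b.
  reduce S modulo (h_1, h_2):
  remainder -1/4b^2 - 22a - 9/4b + 44 ≠ 0; add k_3 = -1/4b^2 - 22a - 9/4b + 44 to the basis.

The other S-polynomials (S(h_1,k_3), S(h_2,k_3)) all reduce to 0 modulo the current basis, so we have a Gröbner basis.
Inter-reduce: drop elements whose leading term is divisible by another's, tail-reduce, and make monic.
Reduced Gröbner basis: {a^2 - 7/4a + 1/4b - 1/2, ab + 11a - 22, b^2 + 88a + 9b - 176}.

The two bases agree; hence the ideals are identical.

Yes, the ideals are equal.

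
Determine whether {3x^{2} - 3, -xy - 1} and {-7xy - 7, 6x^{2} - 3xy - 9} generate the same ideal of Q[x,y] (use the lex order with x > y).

Yes, the ideals are equal.

Since reduced Gröbner bases are canonical representatives of ideals under a given ordering, it suffices to compute and compare them.
Buchberger on the first generating set:
f_1 = 3x^{2} - 3, LT = x^{2}.
f_2 = -xy - 1, LT = xy.

S(f_1,f_2): lcm = x^{2}y. S = -x - y.
  leading term x: no divisor's leading term divides it; move -x to the remainder.
  leading term y: no divisor's leading term divides it; move -y to the remainder.
  remainder -x - y ≠ 0; add g_3 = -x - y to the basis.

S(f_1,g_3): lcm = x^{2}. S = -xy - 1.
  leading term xy: subtract (1)·f_2 from -xy - 1 → 0
  remainder 0.

S(f_2,g_3): lcm = xy. S = -y^{2} + 1.
  leading term y^{2}: no divisor's leading term divides it; move -y^{2} to the remainder.
  leading term 1: no divisor's leading term divides it; move 1 to the remainder.
  remainder -y^{2} + 1 ≠ 0; add g_4 = -y^{2} + 1 to the basis.

S(f_1,g_4): leading monomials are coprime, so the S-polynomial reduces to 0 (Buchberger's first criterion).
S(f_2,g_4): lcm = xy^{2}. S = x + y.
  leading term x: subtract (-1)·g_3 from x + y → 0
  remainder 0.

S(g_3,g_4): leading monomials are coprime, so the S-polynomial reduces to 0 (Buchberger's first criterion).
Every S-polynomial of the final basis reduces to 0, so we have a Gröbner basis.
Inter-reduce: drop elements whose leading term is divisible by another's, tail-reduce, and make monic.
Reduced Gröbner basis: {x + y, y^{2} - 1}.

Buchberger on the second generating set:
h_1 = -7xy - 7, LT = xy.
h_2 = 6x^{2} - 3xy - 9, LT = x^{2}.

S(h_1,h_2): lcm = x^{2}y. S = \tfrac{1}{2}xy^{2} + x + \tfrac{3}{2}y.
  leading term xy^{2}: subtract (-\tfrac{1}{14}y)·h_1 from \tfrac{1}{2}xy^{2} + x + \tfrac{3}{2}y → x + y
  leading term x: no divisor's leading term divides it; move x to the remainder.
  leading term y: no divisor's leading term divides it; move y to the remainder.
  remainder x + y ≠ 0; add k_3 = x + y to the basis.

S(h_1,k_3): lcm = xy. S = -y^{2} + 1.
  leading term y^{2}: no divisor's leading term divides it; move -y^{2} to the remainder.
  leading term 1: no divisor's leading term divides it; move 1 to the remainder.
  remainder -y^{2} + 1 ≠ 0; add k_4 = -y^{2} + 1 to the basis.

S(h_2,k_3): lcm = x^{2}. S = -\tfrac{3}{2}xy - \tfrac{3}{2}.
  leading term xy: subtract (\tfrac{3}{14})·h_1 from -\tfrac{3}{2}xy - \tfrac{3}{2} → 0
  remainder 0.

S(h_1,k_4): lcm = xy^{2}. S = x + y.
  leading term x: subtract (1)·k_3 from x + y → 0
  remainder 0.

S(h_2,k_4): leading monomials are coprime, so the S-polynomial reduces to 0 (Buchberger's first criterion).
S(k_3,k_4): leading monomials are coprime, so the S-polynomial reduces to 0 (Buchberger's first criterion).
Every S-polynomial of the final basis reduces to 0, so we have a Gröbner basis.
Inter-reduce: drop elements whose leading term is divisible by another's, tail-reduce, and make monic.
Reduced Gröbner basis: {x + y, y^{2} - 1}.

The two bases agree; hence the ideals are identical.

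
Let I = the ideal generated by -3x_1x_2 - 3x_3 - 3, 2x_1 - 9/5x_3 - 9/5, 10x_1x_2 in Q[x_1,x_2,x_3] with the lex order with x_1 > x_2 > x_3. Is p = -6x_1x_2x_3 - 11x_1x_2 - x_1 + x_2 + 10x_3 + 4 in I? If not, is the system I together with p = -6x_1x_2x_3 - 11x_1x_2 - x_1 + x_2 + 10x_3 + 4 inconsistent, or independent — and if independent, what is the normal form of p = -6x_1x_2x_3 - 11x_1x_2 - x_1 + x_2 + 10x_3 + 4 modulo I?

First compute the reduced Gröbner basis of I by Buchberger's algorithm.
f_1 = -3x_1x_2 - 3x_3 - 3, LT = x_1x_2.
f_2 = 2x_1 - 9/5x_3 - 9/5, LT = x_1.
f_3 = 10x_1x_2, LT = x_1x_2.

S(f_1,f_2): lcm = x_1x_2. S = 9/10x_2x_3 + 9/10x_2 + x_3 + 1.
  leading term x_2x_3: no divisor's leading term divides it; move 9/10x_2x_3 to the remainder.
  leading term x_2: no divisor's leading term divides it; move 9/10x_2 to the remainder.
  leading term x_3: no divisor's leading term divides it; move x_3 to the remainder.
  leading term 1: no divisor's leading term divides it; move 1 to the remainder.
  remainder 9/10x_2x_3 + 9/10x_2 + x_3 + 1 ≠ 0; add h_4 = 9/10x_2x_3 + 9/10x_2 + x_3 + 1 to the basis.

S(f_1,f_3): lcm = x_1x_2. S = x_3 + 1.
  leading term x_3: no divisor's leading term divides it; move x_3 to the remainder.
  leading term 1: no divisor's leading term divides it; move 1 to the remainder.
  remainder x_3 + 1 ≠ 0; add h_5 = x_3 + 1 to the basis.

The other S-polynomials (S(f_2,f_3), S(f_1,h_4), S(f_2,h_4), S(f_3,h_4), S(f_1,h_5), S(f_2,h_5), S(f_3,h_5), S(h_4,h_5)) all reduce to 0 modulo the current basis, so we have a Gröbner basis.
Inter-reduce: drop elements whose leading term is divisible by another's, tail-reduce, and make monic.
Reduced Gröbner basis: {x_1, x_3 + 1}.
Label its elements g_1 = x_1, g_2 = x_3 + 1.

Reduce p = -6x_1x_2x_3 - 11x_1x_2 - x_1 + x_2 + 10x_3 + 4 modulo G:
  leading term x_1x_2x_3: subtract (-6x_2x_3)·g_1 from -6x_1x_2x_3 - 11x_1x_2 - x_1 + x_2 + 10x_3 + 4 → -11x_1x_2 - x_1 + x_2 + 10x_3 + 4
  leading term x_1x_2: subtract (-11x_2)·g_1 from -11x_1x_2 - x_1 + x_2 + 10x_3 + 4 → -x_1 + x_2 + 10x_3 + 4
  leading term x_1: subtract (-1)·g_1 from -x_1 + x_2 + 10x_3 + 4 → x_2 + 10x_3 + 4
  leading term x_2: no divisor's leading term divides it; move x_2 to the remainder.
  leading term x_3: subtract (10)·g_2 from 10x_3 + 4 → -6
  leading term 1: no divisor's leading term divides it; move -6 to the remainder.
  normal form = x_2 - 6.
The normal form is nonzero, so p ∉ I. Since p minus its normal form lies in I, I + (p) = I + (r) where r = x_2 - 6; decide whether this ideal is the whole ring.
Run Buchberger on G together with r (pairs among the g_i already reduce to 0 since G is a Gröbner basis):
g_1 = x_1, LT = x_1.
g_2 = x_3 + 1, LT = x_3.
r = x_2 - 6, LT = x_2.

The S-polynomials (S(g_1,g_2), S(g_1,r), S(g_2,r)) all reduce to 0 modulo the current basis, so we have a Gröbner basis.
Inter-reduce: drop elements whose leading term is divisible by another's, tail-reduce, and make monic.
Reduced Gröbner basis: {x_1, x_2 - 6, x_3 + 1}.
The reduced Gröbner basis of I + (p) is {x_1, x_2 - 6, x_3 + 1} ≠ {1}, a proper ideal, so the enlarged system stays consistent: p is independent of I, with normal form x_2 - 6.

-6x_1x_2x_3 - 11x_1x_2 - x_1 + x_2 + 10x_3 + 4 is independent of I; its normal form modulo I is x_2 - 6.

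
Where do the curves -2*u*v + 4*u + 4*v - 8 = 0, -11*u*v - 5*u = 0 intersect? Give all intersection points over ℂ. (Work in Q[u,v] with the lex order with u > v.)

{(2, -5/11), (0, 2)}

Compute a lex Gröbner basis by Buchberger's algorithm.
f_1 = -2*u*v + 4*u + 4*v - 8, LT = u*v.
f_2 = -11*u*v - 5*u, LT = u*v.

S(f_1,f_2): lcm = u*v. S = -27/11*u - 2*v + 4.
  reduce S modulo (f_1, f_2):
  remainder -27/11*u - 2*v + 4 ≠ 0; add h_3 = -27/11*u - 2*v + 4 to the basis.

S(f_1,h_3): lcm = u*v. S = -2*u - 22/27*v**2 - 10/27*v + 4.
  reduce S modulo (f_1, f_2, h_3):
  remainder -22/27*v**2 + 34/27*v + 20/27 ≠ 0; add h_4 = -22/27*v**2 + 34/27*v + 20/27 to the basis.

The other S-polynomials (S(f_2,h_3), S(f_1,h_4), S(f_2,h_4), S(h_3,h_4)) all reduce to 0 modulo the current basis, so we have a Gröbner basis.
Inter-reduce: drop elements whose leading term is divisible by another's, tail-reduce, and make monic.
Reduced Gröbner basis: {u + 22/27*v - 44/27, v**2 - 17/11*v - 10/11}.

From the last basis element, v**2 - 17/11*v - 10/11 = 0, so v takes values in {-5/11, 2}. Each choice, substituted upward through the basis, yields the corresponding point(s) of the solution set.
  v = -5/11: the earlier basis element becomes u - 2 = 0, giving u = 2 — point (2, -5/11).
  v = 2: the earlier basis element becomes u = 0, giving u = 0 — point (0, 2).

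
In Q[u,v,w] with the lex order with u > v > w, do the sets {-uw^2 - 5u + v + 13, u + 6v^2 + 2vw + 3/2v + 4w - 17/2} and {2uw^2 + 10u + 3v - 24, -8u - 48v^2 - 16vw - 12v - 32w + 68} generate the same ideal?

No, the ideals differ.

Two ideals are equal iff their reduced Gröbner bases coincide (the reduced basis is unique for a fixed ordering).
Buchberger on the first generating set:
f_1 = -uw^2 - 5u + v + 13, LT = uw^2.
f_2 = u + 6v^2 + 2vw + 3/2v + 4w - 17/2, LT = u.

S(f_1,f_2): lcm = uw^2. S = 5u - 6v^2w^2 - 2vw^3 - 3/2vw^2 - v - 4w^3 + 17/2w^2 - 13.
  leading term u: subtract (5)·f_2 from 5u - 6v^2w^2 - 2vw^3 - 3/2vw^2 - v - 4w^3 + 17/2w^2 - 13 → -6v^2w^2 - 30v^2 - 2vw^3 - 3/2vw^2 - 10vw - 17/2v - 4w^3 + 17/2w^2 - 20w + 59/2
  leading term v^2w^2: no divisor's leading term divides it; move -6v^2w^2 to the remainder.
  leading term v^2: no divisor's leading term divides it; move -30v^2 to the remainder.
  leading term vw^3: no divisor's leading term divides it; move -2vw^3 to the remainder.
  leading term vw^2: no divisor's leading term divides it; move -3/2vw^2 to the remainder.
  leading term vw: no divisor's leading term divides it; move -10vw to the remainder.
  leading term v: no divisor's leading term divides it; move -17/2v to the remainder.
  leading term w^3: no divisor's leading term divides it; move -4w^3 to the remainder.
  leading term w^2: no divisor's leading term divides it; move 17/2w^2 to the remainder.
  leading term w: no divisor's leading term divides it; move -20w to the remainder.
  leading term 1: no divisor's leading term divides it; move 59/2 to the remainder.
  remainder -6v^2w^2 - 30v^2 - 2vw^3 - 3/2vw^2 - 10vw - 17/2v - 4w^3 + 17/2w^2 - 20w + 59/2 ≠ 0; add g_3 = -6v^2w^2 - 30v^2 - 2vw^3 - 3/2vw^2 - 10vw - 17/2v - 4w^3 + 17/2w^2 - 20w + 59/2 to the basis.

The other S-polynomials (S(f_1,g_3), S(f_2,g_3)) all reduce to 0 modulo the current basis, so we have a Gröbner basis.
Inter-reduce: drop elements whose leading term is divisible by another's, tail-reduce, and make monic.
Reduced Gröbner basis: {u + 6v^2 + 2vw + 3/2v + 4w - 17/2, v^2w^2 + 5v^2 + 1/3vw^3 + 1/4vw^2 + 5/3vw + 17/12v + 2/3w^3 - 17/12w^2 + 10/3w - 59/12}.

Buchberger on the second generating set:
h_1 = 2uw^2 + 10u + 3v - 24, LT = uw^2.
h_2 = -8u - 48v^2 - 16vw - 12v - 32w + 68, LT = u.

S(h_1,h_2): lcm = uw^2. S = 5u - 6v^2w^2 - 2vw^3 - 3/2vw^2 + 3/2v - 4w^3 + 17/2w^2 - 12.
  leading term u: subtract (-5/8)·h_2 from 5u - 6v^2w^2 - 2vw^3 - 3/2vw^2 + 3/2v - 4w^3 + 17/2w^2 - 12 → -6v^2w^2 - 30v^2 - 2vw^3 - 3/2vw^2 - 10vw - 6v - 4w^3 + 17/2w^2 - 20w + 61/2
  leading term v^2w^2: no divisor's leading term divides it; move -6v^2w^2 to the remainder.
  leading term v^2: no divisor's leading term divides it; move -30v^2 to the remainder.
  leading term vw^3: no divisor's leading term divides it; move -2vw^3 to the remainder.
  leading term vw^2: no divisor's leading term divides it; move -3/2vw^2 to the remainder.
  leading term vw: no divisor's leading term divides it; move -10vw to the remainder.
  leading term v: no divisor's leading term divides it; move -6v to the remainder.
  leading term w^3: no divisor's leading term divides it; move -4w^3 to the remainder.
  leading term w^2: no divisor's leading term divides it; move 17/2w^2 to the remainder.
  leading term w: no divisor's leading term divides it; move -20w to the remainder.
  leading term 1: no divisor's leading term divides it; move 61/2 to the remainder.
  remainder -6v^2w^2 - 30v^2 - 2vw^3 - 3/2vw^2 - 10vw - 6v - 4w^3 + 17/2w^2 - 20w + 61/2 ≠ 0; add k_3 = -6v^2w^2 - 30v^2 - 2vw^3 - 3/2vw^2 - 10vw - 6v - 4w^3 + 17/2w^2 - 20w + 61/2 to the basis.

The other S-polynomials (S(h_1,k_3), S(h_2,k_3)) all reduce to 0 modulo the current basis, so we have a Gröbner basis.
Inter-reduce: drop elements whose leading term is divisible by another's, tail-reduce, and make monic.
Reduced Gröbner basis: {u + 6v^2 + 2vw + 3/2v + 4w - 17/2, v^2w^2 + 5v^2 + 1/3vw^3 + 1/4vw^2 + 5/3vw + v + 2/3w^3 - 17/12w^2 + 10/3w - 61/12}.

These differ, so the ideals are not equal.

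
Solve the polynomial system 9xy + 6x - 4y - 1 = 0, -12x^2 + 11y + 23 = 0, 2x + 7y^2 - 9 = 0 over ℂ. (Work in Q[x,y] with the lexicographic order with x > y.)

{(1, -1)}

Compute a lex Gröbner basis by Buchberger's algorithm.
f_1 = 9xy + 6x - 4y - 1, LT = xy.
f_2 = -12x^2 + 11y + 23, LT = x^2.
f_3 = 2x + 7y^2 - 9, LT = x.

S(f_1,f_2): lcm = x^2y. S = 2/3x^2 - 4/9xy - 1/9x + 11/12y^2 + 23/12y.
  reduce S modulo (f_1, f_2, f_3):
  remainder 29/108y^2 + 755/324y + 167/81 ≠ 0; add h_4 = 29/108y^2 + 755/324y + 167/81 to the basis.

S(f_1,f_3): lcm = xy. S = 2/3x - 7/2y^3 + 73/18y - 1/9.
  reduce S modulo (f_1, f_2, f_3, h_4):
  remainder -1607720/7569y - 1607720/7569 ≠ 0; add h_5 = -1607720/7569y - 1607720/7569 to the basis.

The other S-polynomials (S(f_2,f_3), S(f_1,h_4), S(f_2,h_4), S(f_3,h_4), S(f_1,h_5), S(f_2,h_5), S(f_3,h_5), S(h_4,h_5)) all reduce to 0 modulo the current basis, so we have a Gröbner basis.
Inter-reduce: drop elements whose leading term is divisible by another's, tail-reduce, and make monic.
Reduced Gröbner basis: {x - 1, y + 1}.

From the last basis element, y + 1 = 0, so y takes values in {-1}. Each choice, substituted upward through the basis, yields the corresponding point(s) of the solution set.
  y = -1: the earlier basis element becomes x - 1 = 0, giving x = 1 — point (1, -1).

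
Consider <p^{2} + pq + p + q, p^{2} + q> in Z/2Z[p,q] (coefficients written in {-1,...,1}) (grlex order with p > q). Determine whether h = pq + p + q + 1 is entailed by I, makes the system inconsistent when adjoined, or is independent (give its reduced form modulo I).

First compute the reduced Gröbner basis of I by Buchberger's algorithm.
f_1 = p^{2} + pq + p + q, LT = p^{2}.
f_2 = p^{2} + q, LT = p^{2}.

S(f_1,f_2): lcm = p^{2}. S = pq + p.
  leading term pq: no divisor's leading term divides it; move pq to the remainder.
  leading term p: no divisor's leading term divides it; move p to the remainder.
  remainder pq + p ≠ 0; add k_3 = pq + p to the basis.

S(f_1,k_3): lcm = p^{2}q. S = pq^{2} + p^{2} + pq + q^{2}.
  leading term pq^{2}: subtract (q)·k_3 from pq^{2} + p^{2} + pq + q^{2} → p^{2} + q^{2}
  leading term p^{2}: subtract (1)·f_1 from p^{2} + q^{2} → pq + q^{2} + p + q
  leading term pq: subtract (1)·k_3 from pq + q^{2} + p + q → q^{2} + q
  leading term q^{2}: no divisor's leading term divides it; move q^{2} to the remainder.
  leading term q: no divisor's leading term divides it; move q to the remainder.
  remainder q^{2} + q ≠ 0; add k_4 = q^{2} + q to the basis.

The other S-polynomials (S(f_2,k_3), S(f_1,k_4), S(f_2,k_4), S(k_3,k_4)) all reduce to 0 modulo the current basis, so we have a Gröbner basis.
Inter-reduce: drop elements whose leading term is divisible by another's, tail-reduce, and make monic.
Reduced Gröbner basis: {p^{2} + q, pq + p, q^{2} + q}.
Label its elements g_1 = p^{2} + q, g_2 = pq + p, g_3 = q^{2} + q.

Reduce h = pq + p + q + 1 modulo G:
  leading term pq: subtract (1)·g_2 from pq + p + q + 1 → q + 1
  leading term q: no divisor's leading term divides it; move q to the remainder.
  leading term 1: no divisor's leading term divides it; move 1 to the remainder.
  normal form = q + 1.
The normal form is nonzero, so h ∉ I. Since h minus its normal form lies in I, I + (h) = I + (r) where r = q + 1; decide whether this ideal is the whole ring.
Run Buchberger on G together with r (pairs among the g_i already reduce to 0 since G is a Gröbner basis):
g_1 = p^{2} + q, LT = p^{2}.
g_2 = pq + p, LT = pq.
g_3 = q^{2} + q, LT = q^{2}.
r = q + 1, LT = q.

The S-polynomials (S(g_1,g_2), S(g_1,g_3), S(g_1,r), S(g_2,g_3), S(g_2,r), S(g_3,r)) all reduce to 0 modulo the current basis, so we have a Gröbner basis.
Inter-reduce: drop elements whose leading term is divisible by another's, tail-reduce, and make monic.
Reduced Gröbner basis: {p^{2} + 1, q + 1}.
The reduced Gröbner basis of I + (h) is {p^{2} + 1, q + 1} ≠ {1}, a proper ideal, so the enlarged system stays consistent: h is independent of I, with normal form q + 1.

pq + p + q + 1 is independent of I; its normal form modulo I is q + 1.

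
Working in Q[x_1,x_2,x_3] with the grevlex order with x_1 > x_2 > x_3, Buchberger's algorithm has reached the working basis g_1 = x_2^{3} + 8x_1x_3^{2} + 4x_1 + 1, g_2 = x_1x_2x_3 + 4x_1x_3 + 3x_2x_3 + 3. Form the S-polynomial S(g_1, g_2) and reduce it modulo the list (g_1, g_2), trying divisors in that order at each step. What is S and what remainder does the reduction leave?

S(g_1, g_2) = 8x_1^{2}x_3^{3} - 4x_1x_2^{2}x_3 - 3x_2^{3}x_3 + 4x_1^{2}x_3 - 3x_2^{2} + x_1x_3; remainder on division = 8x_1^{2}x_3^{3} + 24x_1x_3^{3} + 4x_1^{2}x_3 + 12x_2^{2}x_3 - 3x_2^{2} - 51x_1x_3 - 48x_2x_3 + 12x_2 + 3x_3 - 48.

lcm(LM(g_1), LM(g_2)) = x_1x_2^{3}x_3.
S = (lcm/LT(g_1))·g_1 − (lcm/LT(g_2))·g_2 = 8x_1^{2}x_3^{3} - 4x_1x_2^{2}x_3 - 3x_2^{3}x_3 + 4x_1^{2}x_3 - 3x_2^{2} + x_1x_3.
Reduce S modulo (g_1, g_2) in that order:
  leading term x_1^{2}x_3^{3}: no divisor's leading term divides it; move 8x_1^{2}x_3^{3} to the remainder.
  leading term x_1x_2^{2}x_3: subtract (-4x_2)·g_2 from -4x_1x_2^{2}x_3 - 3x_2^{3}x_3 + 4x_1^{2}x_3 - 3x_2^{2} + x_1x_3 → -3x_2^{3}x_3 + 4x_1^{2}x_3 + 16x_1x_2x_3 + 12x_2^{2}x_3 - 3x_2^{2} + x_1x_3 + 12x_2
  leading term x_2^{3}x_3: subtract (-3x_3)·g_1 from -3x_2^{3}x_3 + 4x_1^{2}x_3 + 16x_1x_2x_3 + 12x_2^{2}x_3 - 3x_2^{2} + x_1x_3 + 12x_2 → 24x_1x_3^{3} + 4x_1^{2}x_3 + 16x_1x_2x_3 + 12x_2^{2}x_3 - 3x_2^{2} + 13x_1x_3 + 12x_2 + 3x_3
  leading term x_1x_3^{3}: no divisor's leading term divides it; move 24x_1x_3^{3} to the remainder.
  leading term x_1^{2}x_3: no divisor's leading term divides it; move 4x_1^{2}x_3 to the remainder.
  leading term x_1x_2x_3: subtract (16)·g_2 from 16x_1x_2x_3 + 12x_2^{2}x_3 - 3x_2^{2} + 13x_1x_3 + 12x_2 + 3x_3 → 12x_2^{2}x_3 - 3x_2^{2} - 51x_1x_3 - 48x_2x_3 + 12x_2 + 3x_3 - 48
  leading term x_2^{2}x_3: no divisor's leading term divides it; move 12x_2^{2}x_3 to the remainder.
  leading term x_2^{2}: no divisor's leading term divides it; move -3x_2^{2} to the remainder.
  leading term x_1x_3: no divisor's leading term divides it; move -51x_1x_3 to the remainder.
  leading term x_2x_3: no divisor's leading term divides it; move -48x_2x_3 to the remainder.
  leading term x_2: no divisor's leading term divides it; move 12x_2 to the remainder.
  leading term x_3: no divisor's leading term divides it; move 3x_3 to the remainder.
  leading term 1: no divisor's leading term divides it; move -48 to the remainder.
The remainder 8x_1^{2}x_3^{3} + 24x_1x_3^{3} + 4x_1^{2}x_3 + 12x_2^{2}x_3 - 3x_2^{2} - 51x_1x_3 - 48x_2x_3 + 12x_2 + 3x_3 - 48 is nonzero, so it would be added as the next basis element.
An S-polynomial is built so that the two leading terms cancel; whether anything survives reduction is exactly the Gröbner-basis criterion.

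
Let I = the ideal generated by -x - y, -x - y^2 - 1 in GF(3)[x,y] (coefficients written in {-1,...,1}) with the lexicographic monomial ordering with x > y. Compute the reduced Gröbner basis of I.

G = {x + y, y^2 - y + 1}

f_1 = -x - y, LT = x.
f_2 = -x - y^2 - 1, LT = x.

S(f_1,f_2): lcm = x. S = -y^2 + y - 1.
  reduce S modulo (f_1, f_2):
  remainder -y^2 + y - 1 ≠ 0; add g_3 = -y^2 + y - 1 to the basis.

The other S-polynomials (S(f_1,g_3), S(f_2,g_3)) all reduce to 0 modulo the current basis, so we have a Gröbner basis.
Inter-reduce: drop elements whose leading term is divisible by another's, tail-reduce, and make monic.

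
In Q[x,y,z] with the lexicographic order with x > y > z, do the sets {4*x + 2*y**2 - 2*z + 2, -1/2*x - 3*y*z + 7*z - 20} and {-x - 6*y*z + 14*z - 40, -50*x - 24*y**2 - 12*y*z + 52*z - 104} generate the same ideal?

Yes, the ideals are equal.

For a fixed monomial order, each ideal has a unique reduced Gröbner basis; comparing bases decides equality.
Buchberger on the first generating set:
f_1 = 4*x + 2*y**2 - 2*z + 2, LT = x.
f_2 = -1/2*x - 3*y*z + 7*z - 20, LT = x.

S(f_1,f_2): lcm = x. S = 1/2*y**2 - 6*y*z + 27/2*z - 79/2.
  leading term y**2: no divisor's leading term divides it; move 1/2*y**2 to the remainder.
  leading term y*z: no divisor's leading term divides it; move -6*y*z to the remainder.
  leading term z: no divisor's leading term divides it; move 27/2*z to the remainder.
  leading term 1: no divisor's leading term divides it; move -79/2 to the remainder.
  remainder 1/2*y**2 - 6*y*z + 27/2*z - 79/2 ≠ 0; add g_3 = 1/2*y**2 - 6*y*z + 27/2*z - 79/2 to the basis.

The other S-polynomials (S(f_1,g_3), S(f_2,g_3)) all reduce to 0 modulo the current basis, so we have a Gröbner basis.
Inter-reduce: drop elements whose leading term is divisible by another's, tail-reduce, and make monic.
Reduced Gröbner basis: {x + 6*y*z - 14*z + 40, y**2 - 12*y*z + 27*z - 79}.

Buchberger on the second generating set:
h_1 = -x - 6*y*z + 14*z - 40, LT = x.
h_2 = -50*x - 24*y**2 - 12*y*z + 52*z - 104, LT = x.

S(h_1,h_2): lcm = x. S = -12/25*y**2 + 144/25*y*z - 324/25*z + 948/25.
  leading term y**2: no divisor's leading term divides it; move -12/25*y**2 to the remainder.
  leading term y*z: no divisor's leading term divides it; move 144/25*y*z to the remainder.
  leading term z: no divisor's leading term divides it; move -324/25*z to the remainder.
  leading term 1: no divisor's leading term divides it; move 948/25 to the remainder.
  remainder -12/25*y**2 + 144/25*y*z - 324/25*z + 948/25 ≠ 0; add k_3 = -12/25*y**2 + 144/25*y*z - 324/25*z + 948/25 to the basis.

The other S-polynomials (S(h_1,k_3), S(h_2,k_3)) all reduce to 0 modulo the current basis, so we have a Gröbner basis.
Inter-reduce: drop elements whose leading term is divisible by another's, tail-reduce, and make monic.
Reduced Gröbner basis: {x + 6*y*z - 14*z + 40, y**2 - 12*y*z + 27*z - 79}.

Same reduced basis, so the two generating sets span the same ideal.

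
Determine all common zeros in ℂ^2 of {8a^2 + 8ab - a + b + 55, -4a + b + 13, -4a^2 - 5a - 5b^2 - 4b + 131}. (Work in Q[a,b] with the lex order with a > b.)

Compute a lex Gröbner basis by Buchberger's algorithm.
f_1 = 8a^2 + 8ab - a + b + 55, LT = a^2.
f_2 = -4a + b + 13, LT = a.
f_3 = -4a^2 - 5a - 5b^2 - 4b + 131, LT = a^2.

S(f_1,f_2): lcm = a^2. S = 5/4ab + 25/8a + 1/8b + 55/8.
  leading term ab: subtract (-5/16b)·f_2 from 5/4ab + 25/8a + 1/8b + 55/8 → 25/8a + 5/16b^2 + 67/16b + 55/8
  leading term a: subtract (-25/32)·f_2 from 25/8a + 5/16b^2 + 67/16b + 55/8 → 5/16b^2 + 159/32b + 545/32
  leading term b^2: no divisor's leading term divides it; move 5/16b^2 to the remainder.
  leading term b: no divisor's leading term divides it; move 159/32b to the remainder.
  leading term 1: no divisor's leading term divides it; move 545/32 to the remainder.
  remainder 5/16b^2 + 159/32b + 545/32 ≠ 0; add h_4 = 5/16b^2 + 159/32b + 545/32 to the basis.

S(f_1,f_3): lcm = a^2. S = ab - 11/8a - 5/4b^2 - 7/8b + 317/8.
  leading term ab: subtract (-1/4b)·f_2 from ab - 11/8a - 5/4b^2 - 7/8b + 317/8 → -11/8a - b^2 + 19/8b + 317/8
  leading term a: subtract (11/32)·f_2 from -11/8a - b^2 + 19/8b + 317/8 → -b^2 + 65/32b + 1125/32
  leading term b^2: subtract (-16/5)·h_4 from -b^2 + 65/32b + 1125/32 → 2869/160b + 2869/32
  leading term b: no divisor's leading term divides it; move 2869/160b to the remainder.
  leading term 1: no divisor's leading term divides it; move 2869/32 to the remainder.
  remainder 2869/160b + 2869/32 ≠ 0; add h_5 = 2869/160b + 2869/32 to the basis.

The other S-polynomials (S(f_2,f_3), S(f_1,h_4), S(f_2,h_4), S(f_3,h_4), S(f_1,h_5), S(f_2,h_5), S(f_3,h_5), S(h_4,h_5)) all reduce to 0 modulo the current basis, so we have a Gröbner basis.
Inter-reduce: drop elements whose leading term is divisible by another's, tail-reduce, and make monic.
Reduced Gröbner basis: {a - 2, b + 5}.

From the last basis element, b + 5 = 0, so b takes values in {-5}. Each choice, substituted upward through the basis, yields the corresponding point(s) of the solution set.
  b = -5: the earlier basis element becomes a - 2 = 0, giving a = 2 — point (2, -5).

{(2, -5)}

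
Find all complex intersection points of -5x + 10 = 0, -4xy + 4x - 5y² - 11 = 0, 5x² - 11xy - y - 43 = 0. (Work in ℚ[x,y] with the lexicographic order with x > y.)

{(2, -1)}

Compute a lex Gröbner basis by Buchberger's algorithm.
f_1 = -5x + 10, LT = x.
f_2 = -4xy + 4x - 5y² - 11, LT = xy.
f_3 = 5x² - 11xy - y - 43, LT = x².

S(f_1,f_2): lcm = xy. S = x - 5/4y² - 2y - 11/4.
  reduce S modulo (f_1, f_2, f_3):
  remainder -5/4y² - 2y - ¾ ≠ 0; add h_4 = -5/4y² - 2y - ¾ to the basis.

S(f_1,f_3): lcm = x². S = 11/5xy - 2x + ⅕y + 43/5.
  reduce S modulo (f_1, f_2, f_3, h_4):
  remainder 23/5y + 23/5 ≠ 0; add h_5 = 23/5y + 23/5 to the basis.

The other S-polynomials (S(f_2,f_3), S(f_1,h_4), S(f_2,h_4), S(f_3,h_4), S(f_1,h_5), S(f_2,h_5), S(f_3,h_5), S(h_4,h_5)) all reduce to 0 modulo the current basis, so we have a Gröbner basis.
Inter-reduce: drop elements whose leading term is divisible by another's, tail-reduce, and make monic.
Reduced Gröbner basis: {x - 2, y + 1}.

Elimination: the polynomial y + 1 lies in the elimination ideal for y, so y ∈ {-1}. For each such y, the remaining basis elements (now univariate) give the rest of the solution.
  y = -1: the earlier basis element becomes x - 2 = 0, giving x = 2 — point (2, -1).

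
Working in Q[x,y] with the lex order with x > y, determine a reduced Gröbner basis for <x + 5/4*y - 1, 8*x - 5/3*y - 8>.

f_1 = x + 5/4*y - 1, LT = x.
f_2 = 8*x - 5/3*y - 8, LT = x.

S(f_1,f_2): lcm = x. S = 35/24*y.
  leading term y: no divisor's leading term divides it; move 35/24*y to the remainder.
  remainder 35/24*y ≠ 0; add g_3 = 35/24*y to the basis.

The other S-polynomials (S(f_1,g_3), S(f_2,g_3)) all reduce to 0 modulo the current basis, so we have a Gröbner basis.
Inter-reduce: drop elements whose leading term is divisible by another's, tail-reduce, and make monic.

G = {x - 1, y}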